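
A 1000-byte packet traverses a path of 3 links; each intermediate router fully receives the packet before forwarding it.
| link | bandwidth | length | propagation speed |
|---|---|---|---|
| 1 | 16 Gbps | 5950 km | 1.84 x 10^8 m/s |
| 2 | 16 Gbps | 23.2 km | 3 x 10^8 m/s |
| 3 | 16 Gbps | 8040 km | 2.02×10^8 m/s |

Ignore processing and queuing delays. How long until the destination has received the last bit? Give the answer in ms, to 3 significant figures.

72.2 ms

L = 1000 × 8 = 8000 bits.
Transmission delay per hop = L/R = 8000/16000000000 = 0.0005 ms; 3 hops → 0.0015 ms.
Propagation delays (d/s per hop): 32.337, 0.0773333, 39.802 ms; sum = 72.2163 ms.
End-to-end = 72.2 ms.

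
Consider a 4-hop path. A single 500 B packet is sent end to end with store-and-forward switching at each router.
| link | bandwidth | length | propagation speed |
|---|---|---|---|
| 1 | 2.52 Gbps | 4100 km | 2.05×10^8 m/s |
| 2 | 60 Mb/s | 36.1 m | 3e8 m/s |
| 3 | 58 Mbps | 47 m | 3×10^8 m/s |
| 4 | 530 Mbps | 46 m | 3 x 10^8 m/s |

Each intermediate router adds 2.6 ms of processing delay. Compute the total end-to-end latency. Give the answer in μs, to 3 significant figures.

L = 500 × 8 = 4000 bits.
Transmission delays (L/R per hop): 1.5873, 66.6667, 68.9655, 7.54717 μs; sum = 144.767 μs.
Propagation delays (d/s per hop): 20000, 0.120333, 0.156667, 0.153333 μs; sum = 20000.4 μs.
Processing at 3 router(s): 3 × 2.6 ms = 7800 μs.
End-to-end = 27900 μs.

27900 μs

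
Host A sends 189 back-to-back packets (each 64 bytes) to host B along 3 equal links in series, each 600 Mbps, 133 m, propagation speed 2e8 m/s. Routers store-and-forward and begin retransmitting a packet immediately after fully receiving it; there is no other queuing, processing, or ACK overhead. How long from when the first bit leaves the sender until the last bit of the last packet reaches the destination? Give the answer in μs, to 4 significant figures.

165.0 μs

Per-hop transmission t_tx = L/R = 512/600000000 = 0.853333 μs.
Per-hop propagation t_prop = 133/200000000 = 0.665 μs.
Pipeline fill: first packet needs 3·t_tx to clear all hops; remaining 188 packets each add one t_tx.
Total = (3+189-1)·t_tx + 3·t_prop = 191·0.853333 + 3·0.665 = 165.0 μs.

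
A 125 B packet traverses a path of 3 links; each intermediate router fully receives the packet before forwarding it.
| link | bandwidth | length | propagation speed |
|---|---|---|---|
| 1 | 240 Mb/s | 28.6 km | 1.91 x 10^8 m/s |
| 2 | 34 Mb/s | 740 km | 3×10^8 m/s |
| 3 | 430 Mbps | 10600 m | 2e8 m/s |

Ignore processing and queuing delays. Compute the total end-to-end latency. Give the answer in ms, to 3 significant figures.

2.71 ms

L = 125 × 8 = 1000 bits.
Transmission delays (L/R per hop): 0.00416667, 0.0294118, 0.00232558 ms; sum = 0.035904 ms.
Propagation delays (d/s per hop): 0.149738, 2.46667, 0.053 ms; sum = 2.6694 ms.
End-to-end = 2.71 ms.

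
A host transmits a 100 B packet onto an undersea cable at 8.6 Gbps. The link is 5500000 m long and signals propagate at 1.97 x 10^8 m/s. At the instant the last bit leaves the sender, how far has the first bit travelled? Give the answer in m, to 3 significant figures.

t_tx = L/R = 800/8600000000 = 9.30233e-08 s.
Distance = s × t_tx = 197000000 × 9.30233e-08 = 18.3 m.

18.3 m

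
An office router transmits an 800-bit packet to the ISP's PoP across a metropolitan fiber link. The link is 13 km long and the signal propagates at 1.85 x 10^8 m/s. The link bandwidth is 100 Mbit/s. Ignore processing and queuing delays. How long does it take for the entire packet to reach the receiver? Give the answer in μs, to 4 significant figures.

Transmission delay = L/R = 800 / 100000000 = 8 μs.
Propagation delay = d/s = 13000 m / 185000000 m/s = 70.2703 μs.
Total = 78.27 μs.

78.27 μs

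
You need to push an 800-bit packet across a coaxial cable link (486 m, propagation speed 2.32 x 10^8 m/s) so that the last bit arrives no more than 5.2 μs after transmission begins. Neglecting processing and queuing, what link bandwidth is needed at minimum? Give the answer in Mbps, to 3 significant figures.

258 Mbps

Propagation delay = 486 / 2.32e+08 = 2.09483 μs.
Transmission budget = 5.2 − 2.09483 = 3.10517 μs.
R ≥ L / t_tx = 800 bits / 3.10517e-06 s = 258 Mbps.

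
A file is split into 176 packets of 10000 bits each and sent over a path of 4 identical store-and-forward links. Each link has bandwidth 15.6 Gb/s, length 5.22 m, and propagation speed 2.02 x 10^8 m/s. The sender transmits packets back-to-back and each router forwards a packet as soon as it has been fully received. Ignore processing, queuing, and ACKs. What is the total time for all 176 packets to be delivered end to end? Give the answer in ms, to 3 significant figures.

0.115 ms

Per-hop transmission t_tx = L/R = 10000/15600000000 = 0.000641026 ms.
Per-hop propagation t_prop = 5.22/202000000 = 2.58416e-05 ms.
Pipeline fill: first packet needs 4·t_tx to clear all hops; remaining 175 packets each add one t_tx.
Total = (4+176-1)·t_tx + 4·t_prop = 179·0.000641026 + 4·2.58416e-05 = 0.115 ms.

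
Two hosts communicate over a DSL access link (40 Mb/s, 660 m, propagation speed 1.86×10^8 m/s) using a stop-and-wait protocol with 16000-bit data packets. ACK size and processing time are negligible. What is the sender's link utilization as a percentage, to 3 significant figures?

98.3 %

t_tx = L/R = 16000/40000000 = 0.0004 s.
t_prop = 660/186000000 = 3.54839e-06 s; RTT = 7.09677e-06 s.
Cycle = t_tx + RTT = 0.000407097 s.
Utilization = t_tx / cycle = 0.0004/0.000407097 = 98.3 %.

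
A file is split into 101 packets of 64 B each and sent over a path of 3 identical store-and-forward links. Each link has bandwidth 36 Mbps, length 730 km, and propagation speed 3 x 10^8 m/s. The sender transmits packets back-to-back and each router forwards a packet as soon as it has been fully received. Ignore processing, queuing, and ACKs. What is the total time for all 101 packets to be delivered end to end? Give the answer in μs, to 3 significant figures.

8760 μs

Per-hop transmission t_tx = L/R = 512/36000000 = 14.2222 μs.
Per-hop propagation t_prop = 730000/300000000 = 2433.33 μs.
Pipeline fill: first packet needs 3·t_tx to clear all hops; remaining 100 packets each add one t_tx.
Total = (3+101-1)·t_tx + 3·t_prop = 103·14.2222 + 3·2433.33 = 8760 μs.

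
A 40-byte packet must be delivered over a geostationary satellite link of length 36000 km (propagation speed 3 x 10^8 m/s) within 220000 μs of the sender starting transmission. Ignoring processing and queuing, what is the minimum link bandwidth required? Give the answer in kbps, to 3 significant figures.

3.20 kbps

L = 320 bits.
Propagation delay = 36000000 / 300000000 = 120000 μs.
Transmission budget = 220000 − 120000 = 100000 μs.
R ≥ L / t_tx = 320 bits / 0.1 s = 3.20 kbps.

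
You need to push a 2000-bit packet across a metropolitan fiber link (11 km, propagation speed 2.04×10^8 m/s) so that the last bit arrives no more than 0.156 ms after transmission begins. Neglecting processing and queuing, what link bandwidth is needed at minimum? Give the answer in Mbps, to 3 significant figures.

Propagation delay = 11000 / 204000000 = 0.0539216 ms.
Transmission budget = 0.156 − 0.0539216 = 0.102078 ms.
R ≥ L / t_tx = 2000 bits / 0.000102078 s = 19.6 Mbps.

19.6 Mbps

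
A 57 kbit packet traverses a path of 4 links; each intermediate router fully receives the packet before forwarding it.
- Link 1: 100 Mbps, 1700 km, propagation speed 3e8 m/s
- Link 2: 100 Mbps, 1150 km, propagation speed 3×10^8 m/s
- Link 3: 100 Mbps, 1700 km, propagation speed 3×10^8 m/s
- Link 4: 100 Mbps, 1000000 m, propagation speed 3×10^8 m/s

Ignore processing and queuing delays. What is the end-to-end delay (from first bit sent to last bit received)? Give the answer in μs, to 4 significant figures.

L = 57000 bits.
Transmission delay per hop = L/R = 57000/100000000 = 570 μs; 4 hops → 2280 μs.
Propagation delays (d/s per hop): 5666.67, 3833.33, 5666.67, 3333.33 μs; sum = 18500 μs.
End-to-end = 20780 μs.

20780 μs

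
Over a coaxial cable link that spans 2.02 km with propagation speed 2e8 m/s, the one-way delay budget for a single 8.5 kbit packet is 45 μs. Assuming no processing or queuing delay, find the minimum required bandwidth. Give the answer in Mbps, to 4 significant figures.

243.6 Mbps

Propagation delay = 2020 / 200000000 = 10.1 μs.
Transmission budget = 45 − 10.1 = 34.9 μs.
R ≥ L / t_tx = 8500 bits / 3.49e-05 s = 243.6 Mbps.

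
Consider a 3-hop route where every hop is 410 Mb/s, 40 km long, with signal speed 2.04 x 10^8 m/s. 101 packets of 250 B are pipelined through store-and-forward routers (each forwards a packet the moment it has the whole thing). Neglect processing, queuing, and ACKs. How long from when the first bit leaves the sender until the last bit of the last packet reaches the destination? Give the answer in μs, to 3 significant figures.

1090 μs

Per-hop transmission t_tx = L/R = 2000/410000000 = 4.87805 μs.
Per-hop propagation t_prop = 40000/204000000 = 196.078 μs.
Pipeline fill: first packet needs 3·t_tx to clear all hops; remaining 100 packets each add one t_tx.
Total = (3+101-1)·t_tx + 3·t_prop = 103·4.87805 + 3·196.078 = 1090 μs.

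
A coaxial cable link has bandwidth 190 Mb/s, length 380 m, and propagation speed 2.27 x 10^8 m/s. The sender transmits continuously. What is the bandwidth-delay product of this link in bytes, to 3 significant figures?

39.8 bytes

Propagation delay = 380 / 227000000 = 1.67401e-06 s.
BDP = R × t_prop = 190000000 × 1.67401e-06 = 318.062 bits.
In bytes: 318.062/8 = 39.8 bytes.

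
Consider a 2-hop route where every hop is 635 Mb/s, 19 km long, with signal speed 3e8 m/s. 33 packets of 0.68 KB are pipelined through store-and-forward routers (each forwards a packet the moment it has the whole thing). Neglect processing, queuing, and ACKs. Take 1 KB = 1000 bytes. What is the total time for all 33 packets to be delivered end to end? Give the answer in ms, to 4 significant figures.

Per-hop transmission t_tx = L/R = 5440/635000000 = 0.00856693 ms.
Per-hop propagation t_prop = 19000/300000000 = 0.0633333 ms.
Pipeline fill: first packet needs 2·t_tx to clear all hops; remaining 32 packets each add one t_tx.
Total = (2+33-1)·t_tx + 2·t_prop = 34·0.00856693 + 2·0.0633333 = 0.4179 ms.

0.4179 ms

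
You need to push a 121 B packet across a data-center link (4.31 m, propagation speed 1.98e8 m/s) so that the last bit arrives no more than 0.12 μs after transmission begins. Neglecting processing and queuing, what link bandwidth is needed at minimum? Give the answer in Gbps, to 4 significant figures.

L = 968 bits.
Propagation delay = 4.31 / 198000000 = 0.0217677 μs.
Transmission budget = 0.12 − 0.0217677 = 0.0982323 μs.
R ≥ L / t_tx = 968 bits / 9.82323e-08 s = 9.854 Gbps.

9.854 Gbps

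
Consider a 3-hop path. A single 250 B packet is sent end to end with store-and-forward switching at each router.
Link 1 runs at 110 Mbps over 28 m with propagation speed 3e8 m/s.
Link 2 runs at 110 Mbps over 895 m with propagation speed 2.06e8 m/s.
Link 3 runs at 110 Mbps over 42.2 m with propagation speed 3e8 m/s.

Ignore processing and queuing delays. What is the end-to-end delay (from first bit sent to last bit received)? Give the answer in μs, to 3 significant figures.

59.1 μs

L = 250 × 8 = 2000 bits.
Transmission delay per hop = L/R = 2000/110000000 = 18.1818 μs; 3 hops → 54.5455 μs.
Propagation delays (d/s per hop): 0.0933333, 4.34466, 0.140667 μs; sum = 4.57866 μs.
End-to-end = 59.1 μs.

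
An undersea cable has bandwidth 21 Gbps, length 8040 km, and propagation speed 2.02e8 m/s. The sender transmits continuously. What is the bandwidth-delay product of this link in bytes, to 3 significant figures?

104000000 bytes

Propagation delay = 8040000 / 202000000 = 0.039802 s.
BDP = R × t_prop = 21000000000 × 0.039802 = 835842000 bits.
In bytes: 835842000/8 = 104000000 bytes.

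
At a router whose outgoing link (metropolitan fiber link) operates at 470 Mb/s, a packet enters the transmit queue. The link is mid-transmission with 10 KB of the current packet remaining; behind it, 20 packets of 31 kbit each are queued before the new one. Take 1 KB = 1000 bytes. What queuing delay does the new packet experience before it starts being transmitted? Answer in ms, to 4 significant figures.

1.489 ms

Each queued packet: L/R = 31000/470000000 = 0.0659574 ms.
20 queued → 1.31915 ms.
Plus remaining 80000 bits of current packet: 0.170213 ms.
Queuing delay = 1.489 ms.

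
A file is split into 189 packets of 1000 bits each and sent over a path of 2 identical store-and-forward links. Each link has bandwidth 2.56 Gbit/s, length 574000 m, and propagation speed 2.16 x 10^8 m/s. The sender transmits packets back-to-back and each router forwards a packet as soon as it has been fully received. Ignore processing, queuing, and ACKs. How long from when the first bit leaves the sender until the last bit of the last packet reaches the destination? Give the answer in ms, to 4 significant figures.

Per-hop transmission t_tx = L/R = 1000/2560000000 = 0.000390625 ms.
Per-hop propagation t_prop = 574000/216000000 = 2.65741 ms.
Pipeline fill: first packet needs 2·t_tx to clear all hops; remaining 188 packets each add one t_tx.
Total = (2+189-1)·t_tx + 2·t_prop = 190·0.000390625 + 2·2.65741 = 5.389 ms.

5.389 ms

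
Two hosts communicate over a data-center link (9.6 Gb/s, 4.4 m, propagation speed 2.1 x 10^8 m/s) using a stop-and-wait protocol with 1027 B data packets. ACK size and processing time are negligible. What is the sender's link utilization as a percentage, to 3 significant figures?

95.3 %

t_tx = L/R = 8216/9600000000 = 8.55833e-07 s.
t_prop = 4.4/210000000 = 2.09524e-08 s; RTT = 4.19048e-08 s.
Cycle = t_tx + RTT = 8.97738e-07 s.
Utilization = t_tx / cycle = 8.55833e-07/8.97738e-07 = 95.3 %.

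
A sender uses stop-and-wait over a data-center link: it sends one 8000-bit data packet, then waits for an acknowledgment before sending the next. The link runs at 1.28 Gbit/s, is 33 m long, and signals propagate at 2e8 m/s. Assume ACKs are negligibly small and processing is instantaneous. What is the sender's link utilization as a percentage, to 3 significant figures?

t_tx = L/R = 8000/1280000000 = 6.25e-06 s.
t_prop = 33/200000000 = 1.65e-07 s; RTT = 3.3e-07 s.
Cycle = t_tx + RTT = 6.58e-06 s.
Utilization = t_tx / cycle = 6.25e-06/6.58e-06 = 95.0 %.

95.0 %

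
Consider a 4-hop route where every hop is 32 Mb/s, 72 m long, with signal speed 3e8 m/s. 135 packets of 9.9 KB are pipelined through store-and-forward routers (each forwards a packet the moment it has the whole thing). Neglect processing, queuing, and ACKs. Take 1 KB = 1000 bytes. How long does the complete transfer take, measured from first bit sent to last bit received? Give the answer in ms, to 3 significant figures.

Per-hop transmission t_tx = L/R = 79200/32000000 = 2.475 ms.
Per-hop propagation t_prop = 72/300000000 = 0.00024 ms.
Pipeline fill: first packet needs 4·t_tx to clear all hops; remaining 134 packets each add one t_tx.
Total = (4+135-1)·t_tx + 4·t_prop = 138·2.475 + 4·0.00024 = 342 ms.

342 ms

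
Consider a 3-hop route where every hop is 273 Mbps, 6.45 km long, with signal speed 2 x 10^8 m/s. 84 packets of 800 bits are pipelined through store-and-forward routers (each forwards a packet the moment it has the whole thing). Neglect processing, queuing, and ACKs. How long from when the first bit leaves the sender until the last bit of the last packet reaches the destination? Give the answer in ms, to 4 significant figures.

0.3488 ms

Per-hop transmission t_tx = L/R = 800/273000000 = 0.0029304 ms.
Per-hop propagation t_prop = 6450/200000000 = 0.03225 ms.
Pipeline fill: first packet needs 3·t_tx to clear all hops; remaining 83 packets each add one t_tx.
Total = (3+84-1)·t_tx + 3·t_prop = 86·0.0029304 + 3·0.03225 = 0.3488 ms.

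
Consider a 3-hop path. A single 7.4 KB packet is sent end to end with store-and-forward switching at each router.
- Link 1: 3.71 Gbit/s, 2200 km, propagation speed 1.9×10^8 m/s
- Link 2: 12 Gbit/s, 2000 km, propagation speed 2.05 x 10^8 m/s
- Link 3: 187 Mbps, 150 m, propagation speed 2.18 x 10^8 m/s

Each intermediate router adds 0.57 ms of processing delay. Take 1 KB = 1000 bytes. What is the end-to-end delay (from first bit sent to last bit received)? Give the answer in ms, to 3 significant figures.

L = 59200 bits.
Transmission delays (L/R per hop): 0.0159569, 0.00493333, 0.316578 ms; sum = 0.337468 ms.
Propagation delays (d/s per hop): 11.5789, 9.7561, 0.000688073 ms; sum = 21.3357 ms.
Processing at 2 router(s): 2 × 0.57 ms = 1.14 ms.
End-to-end = 22.8 ms.

22.8 ms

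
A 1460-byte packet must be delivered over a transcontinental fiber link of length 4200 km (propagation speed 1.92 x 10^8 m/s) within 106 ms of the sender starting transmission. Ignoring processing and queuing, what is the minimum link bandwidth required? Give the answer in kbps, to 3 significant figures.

139 kbps

L = 11680 bits.
Propagation delay = 4200000 / 192000000 = 21.875 ms.
Transmission budget = 106 − 21.875 = 84.125 ms.
R ≥ L / t_tx = 11680 bits / 0.084125 s = 139 kbps.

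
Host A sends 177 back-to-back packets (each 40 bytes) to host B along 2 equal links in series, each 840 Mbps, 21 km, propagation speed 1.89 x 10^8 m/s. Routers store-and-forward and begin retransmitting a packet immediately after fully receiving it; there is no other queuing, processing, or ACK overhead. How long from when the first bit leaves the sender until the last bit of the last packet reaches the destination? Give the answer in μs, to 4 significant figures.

Per-hop transmission t_tx = L/R = 320/840000000 = 0.380952 μs.
Per-hop propagation t_prop = 21000/189000000 = 111.111 μs.
Pipeline fill: first packet needs 2·t_tx to clear all hops; remaining 176 packets each add one t_tx.
Total = (2+177-1)·t_tx + 2·t_prop = 178·0.380952 + 2·111.111 = 290.0 μs.

290.0 μs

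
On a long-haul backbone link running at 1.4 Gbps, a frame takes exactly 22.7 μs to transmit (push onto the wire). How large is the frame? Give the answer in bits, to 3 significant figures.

31800 bits

L = R × t_tx = 1400000000 b/s × 2.27e-05 s = 31780 bits.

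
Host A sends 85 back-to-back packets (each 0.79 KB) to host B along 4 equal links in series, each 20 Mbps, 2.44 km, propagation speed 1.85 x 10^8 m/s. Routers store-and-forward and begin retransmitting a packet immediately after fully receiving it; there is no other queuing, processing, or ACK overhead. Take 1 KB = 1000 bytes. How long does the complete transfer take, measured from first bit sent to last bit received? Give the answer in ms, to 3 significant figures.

27.9 ms

Per-hop transmission t_tx = L/R = 6320/20000000 = 0.316 ms.
Per-hop propagation t_prop = 2440/185000000 = 0.0131892 ms.
Pipeline fill: first packet needs 4·t_tx to clear all hops; remaining 84 packets each add one t_tx.
Total = (4+85-1)·t_tx + 4·t_prop = 88·0.316 + 4·0.0131892 = 27.9 ms.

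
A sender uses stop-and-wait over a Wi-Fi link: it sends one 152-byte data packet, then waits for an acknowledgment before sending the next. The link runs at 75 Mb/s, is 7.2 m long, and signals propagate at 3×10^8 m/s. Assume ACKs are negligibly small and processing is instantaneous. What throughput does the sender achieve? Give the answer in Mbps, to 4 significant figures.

t_tx = L/R = 1216/75000000 = 1.62133e-05 s.
t_prop = 7.2/300000000 = 2.4e-08 s; RTT = 4.8e-08 s.
Cycle = t_tx + RTT = 1.62613e-05 s.
Throughput = L / cycle = 1216 / 1.62613e-05 = 74.78 Mbps.

74.78 Mbps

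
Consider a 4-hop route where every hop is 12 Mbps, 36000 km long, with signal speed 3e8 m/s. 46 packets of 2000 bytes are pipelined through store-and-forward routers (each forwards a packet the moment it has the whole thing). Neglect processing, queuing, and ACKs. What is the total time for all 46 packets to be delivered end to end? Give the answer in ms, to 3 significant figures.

Per-hop transmission t_tx = L/R = 16000/12000000 = 1.33333 ms.
Per-hop propagation t_prop = 36000000/300000000 = 120 ms.
Pipeline fill: first packet needs 4·t_tx to clear all hops; remaining 45 packets each add one t_tx.
Total = (4+46-1)·t_tx + 4·t_prop = 49·1.33333 + 4·120 = 545 ms.

545 ms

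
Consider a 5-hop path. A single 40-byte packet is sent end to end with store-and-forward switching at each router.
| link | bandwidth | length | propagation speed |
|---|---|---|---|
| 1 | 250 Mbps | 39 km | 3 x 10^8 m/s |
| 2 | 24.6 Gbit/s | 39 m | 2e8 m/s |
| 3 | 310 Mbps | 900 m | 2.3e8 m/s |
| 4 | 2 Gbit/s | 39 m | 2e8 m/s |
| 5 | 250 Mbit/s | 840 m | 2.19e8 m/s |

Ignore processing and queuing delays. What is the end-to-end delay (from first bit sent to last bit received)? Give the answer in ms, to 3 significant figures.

0.142 ms

L = 40 × 8 = 320 bits.
Transmission delays (L/R per hop): 0.00128, 1.30081e-05, 0.00103226, 0.00016, 0.00128 ms; sum = 0.00376527 ms.
Propagation delays (d/s per hop): 0.13, 0.000195, 0.00391304, 0.000195, 0.00383562 ms; sum = 0.138139 ms.
End-to-end = 0.142 ms.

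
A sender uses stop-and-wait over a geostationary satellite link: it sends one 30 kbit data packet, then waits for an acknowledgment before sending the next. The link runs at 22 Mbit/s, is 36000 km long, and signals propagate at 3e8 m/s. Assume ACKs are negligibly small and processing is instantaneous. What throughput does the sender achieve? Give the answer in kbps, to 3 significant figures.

t_tx = L/R = 30000/22000000 = 0.00136364 s.
t_prop = 36000000/300000000 = 0.12 s; RTT = 0.24 s.
Cycle = t_tx + RTT = 0.241364 s.
Throughput = L / cycle = 30000 / 0.241364 = 124 kbps.

124 kbps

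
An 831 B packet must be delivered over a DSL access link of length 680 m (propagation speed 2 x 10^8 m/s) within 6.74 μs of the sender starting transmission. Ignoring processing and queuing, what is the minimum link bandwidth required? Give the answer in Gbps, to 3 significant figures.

L = 6648 bits.
Propagation delay = 680 / 200000000 = 3.4 μs.
Transmission budget = 6.74 − 3.4 = 3.34 μs.
R ≥ L / t_tx = 6648 bits / 3.34e-06 s = 1.99 Gbps.

1.99 Gbps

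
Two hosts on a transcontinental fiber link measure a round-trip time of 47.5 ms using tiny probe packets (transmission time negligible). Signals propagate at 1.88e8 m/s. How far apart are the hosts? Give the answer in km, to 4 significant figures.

One-way propagation = RTT/2 = 23.75 ms.
d = s × t = 188000000 × 0.02375 = 4465 km.

4465 km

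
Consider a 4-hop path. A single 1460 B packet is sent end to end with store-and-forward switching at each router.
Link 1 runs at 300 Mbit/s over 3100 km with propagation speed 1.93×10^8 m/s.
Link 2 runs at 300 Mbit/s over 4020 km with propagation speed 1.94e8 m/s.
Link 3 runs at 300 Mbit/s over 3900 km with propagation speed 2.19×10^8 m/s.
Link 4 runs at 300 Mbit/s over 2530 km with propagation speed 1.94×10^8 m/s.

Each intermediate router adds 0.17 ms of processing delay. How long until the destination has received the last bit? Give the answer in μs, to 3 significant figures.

L = 1460 × 8 = 11680 bits.
Transmission delay per hop = L/R = 11680/300000000 = 38.9333 μs; 4 hops → 155.733 μs.
Propagation delays (d/s per hop): 16062.2, 20721.6, 17808.2, 13041.2 μs; sum = 67633.3 μs.
Processing at 3 router(s): 3 × 0.17 ms = 510 μs.
End-to-end = 68300 μs.

68300 μs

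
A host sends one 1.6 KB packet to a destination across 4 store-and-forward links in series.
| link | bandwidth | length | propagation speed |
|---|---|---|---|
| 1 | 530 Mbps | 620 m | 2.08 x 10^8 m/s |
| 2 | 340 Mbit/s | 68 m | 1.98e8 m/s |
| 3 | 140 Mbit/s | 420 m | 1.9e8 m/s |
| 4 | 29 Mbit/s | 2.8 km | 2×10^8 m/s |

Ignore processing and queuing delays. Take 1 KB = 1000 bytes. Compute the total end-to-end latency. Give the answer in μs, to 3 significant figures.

L = 12800 bits.
Transmission delays (L/R per hop): 24.1509, 37.6471, 91.4286, 441.379 μs; sum = 594.606 μs.
Propagation delays (d/s per hop): 2.98077, 0.343434, 2.21053, 14 μs; sum = 19.5347 μs.
End-to-end = 614 μs.

614 μs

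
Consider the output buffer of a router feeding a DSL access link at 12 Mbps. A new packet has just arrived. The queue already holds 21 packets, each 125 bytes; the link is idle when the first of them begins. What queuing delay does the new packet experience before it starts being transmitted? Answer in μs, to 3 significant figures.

1750 μs

Each queued packet: L/R = 1000/12000000 = 83.3333 μs.
21 queued → 1750 μs.
Queuing delay = 1750 μs.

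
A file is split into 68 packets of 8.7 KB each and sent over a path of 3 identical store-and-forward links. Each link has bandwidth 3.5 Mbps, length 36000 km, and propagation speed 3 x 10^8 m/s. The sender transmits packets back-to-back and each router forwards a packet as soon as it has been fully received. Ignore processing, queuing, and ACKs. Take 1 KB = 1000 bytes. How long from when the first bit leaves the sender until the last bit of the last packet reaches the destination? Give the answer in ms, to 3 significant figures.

Per-hop transmission t_tx = L/R = 69600/3500000 = 19.8857 ms.
Per-hop propagation t_prop = 36000000/300000000 = 120 ms.
Pipeline fill: first packet needs 3·t_tx to clear all hops; remaining 67 packets each add one t_tx.
Total = (3+68-1)·t_tx + 3·t_prop = 70·19.8857 + 3·120 = 1750 ms.

1750 ms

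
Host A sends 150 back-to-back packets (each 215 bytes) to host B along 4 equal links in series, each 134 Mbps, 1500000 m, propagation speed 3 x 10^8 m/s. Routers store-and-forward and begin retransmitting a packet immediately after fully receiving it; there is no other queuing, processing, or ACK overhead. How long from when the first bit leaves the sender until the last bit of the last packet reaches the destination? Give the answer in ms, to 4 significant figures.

Per-hop transmission t_tx = L/R = 1720/134000000 = 0.0128358 ms.
Per-hop propagation t_prop = 1500000/300000000 = 5 ms.
Pipeline fill: first packet needs 4·t_tx to clear all hops; remaining 149 packets each add one t_tx.
Total = (4+150-1)·t_tx + 4·t_prop = 153·0.0128358 + 4·5 = 21.96 ms.

21.96 ms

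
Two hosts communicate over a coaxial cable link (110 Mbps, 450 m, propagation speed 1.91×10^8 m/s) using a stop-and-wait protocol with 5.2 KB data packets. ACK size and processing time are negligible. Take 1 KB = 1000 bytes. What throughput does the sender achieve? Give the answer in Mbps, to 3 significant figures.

109 Mbps

t_tx = L/R = 41600/110000000 = 0.000378182 s.
t_prop = 450/191000000 = 2.35602e-06 s; RTT = 4.71204e-06 s.
Cycle = t_tx + RTT = 0.000382894 s.
Throughput = L / cycle = 41600 / 0.000382894 = 109 Mbps.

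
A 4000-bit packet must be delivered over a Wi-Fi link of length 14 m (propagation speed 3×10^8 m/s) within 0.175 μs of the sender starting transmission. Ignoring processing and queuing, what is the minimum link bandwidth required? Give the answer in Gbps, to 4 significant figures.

Propagation delay = 14 / 300000000 = 0.0466667 μs.
Transmission budget = 0.175 − 0.0466667 = 0.128333 μs.
R ≥ L / t_tx = 4000 bits / 1.28333e-07 s = 31.17 Gbps.

31.17 Gbps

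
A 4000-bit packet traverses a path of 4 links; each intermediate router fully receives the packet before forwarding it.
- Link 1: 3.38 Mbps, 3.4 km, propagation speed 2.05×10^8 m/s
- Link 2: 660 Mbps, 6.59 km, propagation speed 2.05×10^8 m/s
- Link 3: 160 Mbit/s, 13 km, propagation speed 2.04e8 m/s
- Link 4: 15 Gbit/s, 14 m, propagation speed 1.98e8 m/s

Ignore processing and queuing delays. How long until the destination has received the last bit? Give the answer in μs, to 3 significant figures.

1330 μs

Transmission delays (L/R per hop): 1183.43, 6.06061, 25, 0.266667 μs; sum = 1214.76 μs.
Propagation delays (d/s per hop): 16.5854, 32.1463, 63.7255, 0.0707071 μs; sum = 112.528 μs.
End-to-end = 1330 μs.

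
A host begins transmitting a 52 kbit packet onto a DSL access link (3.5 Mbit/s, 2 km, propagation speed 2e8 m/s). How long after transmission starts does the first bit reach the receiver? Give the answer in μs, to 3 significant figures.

10.0 μs

First bit experiences only propagation delay: d/s = 2000/200000000 = 10.0 μs.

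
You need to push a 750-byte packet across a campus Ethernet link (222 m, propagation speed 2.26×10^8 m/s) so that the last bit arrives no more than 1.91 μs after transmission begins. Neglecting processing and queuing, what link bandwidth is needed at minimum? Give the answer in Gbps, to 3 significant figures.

L = 6000 bits.
Propagation delay = 222 / 2.26e+08 = 0.982301 μs.
Transmission budget = 1.91 − 0.982301 = 0.927699 μs.
R ≥ L / t_tx = 6000 bits / 9.27699e-07 s = 6.47 Gbps.

6.47 Gbps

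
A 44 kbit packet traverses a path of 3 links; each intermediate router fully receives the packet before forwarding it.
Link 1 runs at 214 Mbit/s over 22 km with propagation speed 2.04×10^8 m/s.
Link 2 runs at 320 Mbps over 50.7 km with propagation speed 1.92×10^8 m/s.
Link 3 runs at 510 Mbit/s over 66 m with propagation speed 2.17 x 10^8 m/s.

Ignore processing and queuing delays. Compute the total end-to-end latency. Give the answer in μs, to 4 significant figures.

801.6 μs

L = 44000 bits.
Transmission delays (L/R per hop): 205.607, 137.5, 86.2745 μs; sum = 429.382 μs.
Propagation delays (d/s per hop): 107.843, 264.063, 0.304147 μs; sum = 372.21 μs.
End-to-end = 801.6 μs.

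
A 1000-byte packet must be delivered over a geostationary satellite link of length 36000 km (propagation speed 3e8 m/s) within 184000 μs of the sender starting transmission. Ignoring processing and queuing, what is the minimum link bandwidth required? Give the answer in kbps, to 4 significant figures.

L = 8000 bits.
Propagation delay = 36000000 / 300000000 = 120000 μs.
Transmission budget = 184000 − 120000 = 64000 μs.
R ≥ L / t_tx = 8000 bits / 0.064 s = 125.0 kbps.

125.0 kbps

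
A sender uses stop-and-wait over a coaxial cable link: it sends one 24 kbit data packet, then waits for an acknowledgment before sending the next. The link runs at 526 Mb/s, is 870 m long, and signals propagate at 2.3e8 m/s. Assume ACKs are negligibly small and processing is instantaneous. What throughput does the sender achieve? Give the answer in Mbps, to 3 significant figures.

t_tx = L/R = 24000/526000000 = 4.56274e-05 s.
t_prop = 870/2.3e+08 = 3.78261e-06 s; RTT = 7.56522e-06 s.
Cycle = t_tx + RTT = 5.31926e-05 s.
Throughput = L / cycle = 24000 / 5.31926e-05 = 451 Mbps.

451 Mbps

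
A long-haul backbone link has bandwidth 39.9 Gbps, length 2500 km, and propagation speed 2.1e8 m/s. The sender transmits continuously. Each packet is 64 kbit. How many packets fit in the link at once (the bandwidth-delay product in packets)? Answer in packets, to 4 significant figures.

7422 packets

Propagation delay = 2500000 / 210000000 = 0.0119048 s.
BDP = R × t_prop = 39900000000 × 0.0119048 = 475000000 bits.
In packets of 64000 bits: 7422 packets.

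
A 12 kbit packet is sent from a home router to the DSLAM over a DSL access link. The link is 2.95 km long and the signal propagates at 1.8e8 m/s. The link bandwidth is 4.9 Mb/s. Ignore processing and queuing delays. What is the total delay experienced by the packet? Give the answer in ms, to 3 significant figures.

L = 12000 bits.
Transmission delay = L/R = 12000 / 4900000 = 2.44898 ms.
Propagation delay = d/s = 2950 m / 180000000 m/s = 0.0163889 ms.
Total = 2.47 ms.

2.47 ms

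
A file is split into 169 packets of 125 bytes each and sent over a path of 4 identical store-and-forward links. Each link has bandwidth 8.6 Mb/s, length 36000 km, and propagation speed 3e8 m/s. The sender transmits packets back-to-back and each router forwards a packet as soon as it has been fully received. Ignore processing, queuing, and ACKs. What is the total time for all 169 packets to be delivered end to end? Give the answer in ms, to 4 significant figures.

Per-hop transmission t_tx = L/R = 1000/8600000 = 0.116279 ms.
Per-hop propagation t_prop = 36000000/300000000 = 120 ms.
Pipeline fill: first packet needs 4·t_tx to clear all hops; remaining 168 packets each add one t_tx.
Total = (4+169-1)·t_tx + 4·t_prop = 172·0.116279 + 4·120 = 500.0 ms.

500.0 ms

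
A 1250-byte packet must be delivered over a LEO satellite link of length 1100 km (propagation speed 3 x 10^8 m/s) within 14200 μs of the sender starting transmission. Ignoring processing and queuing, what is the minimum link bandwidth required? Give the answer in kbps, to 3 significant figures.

949 kbps

L = 10000 bits.
Propagation delay = 1100000 / 300000000 = 3666.67 μs.
Transmission budget = 14200 − 3666.67 = 10533.3 μs.
R ≥ L / t_tx = 10000 bits / 0.0105333 s = 949 kbps.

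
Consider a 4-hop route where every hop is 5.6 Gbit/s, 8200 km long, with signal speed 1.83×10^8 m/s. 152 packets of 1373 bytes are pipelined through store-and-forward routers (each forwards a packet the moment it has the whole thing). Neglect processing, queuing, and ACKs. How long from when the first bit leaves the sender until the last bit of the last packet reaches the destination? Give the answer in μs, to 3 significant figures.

Per-hop transmission t_tx = L/R = 10984/5600000000 = 1.96143 μs.
Per-hop propagation t_prop = 8200000/183000000 = 44808.7 μs.
Pipeline fill: first packet needs 4·t_tx to clear all hops; remaining 151 packets each add one t_tx.
Total = (4+152-1)·t_tx + 4·t_prop = 155·1.96143 + 4·44808.7 = 180000 μs.

180000 μs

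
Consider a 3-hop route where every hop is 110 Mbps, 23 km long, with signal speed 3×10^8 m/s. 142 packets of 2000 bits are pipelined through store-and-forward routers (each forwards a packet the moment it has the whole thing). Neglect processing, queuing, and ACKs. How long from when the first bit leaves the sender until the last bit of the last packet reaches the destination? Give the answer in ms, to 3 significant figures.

Per-hop transmission t_tx = L/R = 2000/110000000 = 0.0181818 ms.
Per-hop propagation t_prop = 23000/300000000 = 0.0766667 ms.
Pipeline fill: first packet needs 3·t_tx to clear all hops; remaining 141 packets each add one t_tx.
Total = (3+142-1)·t_tx + 3·t_prop = 144·0.0181818 + 3·0.0766667 = 2.85 ms.

2.85 ms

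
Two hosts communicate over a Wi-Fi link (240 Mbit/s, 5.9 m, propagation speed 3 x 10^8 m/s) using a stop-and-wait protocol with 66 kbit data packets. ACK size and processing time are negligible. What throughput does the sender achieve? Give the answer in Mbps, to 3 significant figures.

t_tx = L/R = 66000/240000000 = 0.000275 s.
t_prop = 5.9/300000000 = 1.96667e-08 s; RTT = 3.93333e-08 s.
Cycle = t_tx + RTT = 0.000275039 s.
Throughput = L / cycle = 66000 / 0.000275039 = 240 Mbps.

240 Mbps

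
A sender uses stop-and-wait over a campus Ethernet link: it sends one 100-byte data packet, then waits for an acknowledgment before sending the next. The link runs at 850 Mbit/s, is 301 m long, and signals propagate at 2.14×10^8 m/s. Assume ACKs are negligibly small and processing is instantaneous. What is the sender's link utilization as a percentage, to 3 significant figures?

25.1 %

t_tx = L/R = 800/850000000 = 9.41176e-07 s.
t_prop = 301/214000000 = 1.40654e-06 s; RTT = 2.81308e-06 s.
Cycle = t_tx + RTT = 3.75426e-06 s.
Utilization = t_tx / cycle = 9.41176e-07/3.75426e-06 = 25.1 %.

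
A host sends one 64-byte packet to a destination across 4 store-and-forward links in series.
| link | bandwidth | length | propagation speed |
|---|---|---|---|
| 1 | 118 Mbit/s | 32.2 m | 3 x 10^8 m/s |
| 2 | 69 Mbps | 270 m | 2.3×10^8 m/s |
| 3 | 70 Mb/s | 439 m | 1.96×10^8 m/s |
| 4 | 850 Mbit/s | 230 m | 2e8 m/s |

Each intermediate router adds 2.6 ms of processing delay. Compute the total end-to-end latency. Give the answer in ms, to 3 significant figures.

L = 64 × 8 = 512 bits.
Transmission delays (L/R per hop): 0.00433898, 0.00742029, 0.00731429, 0.000602353 ms; sum = 0.0196759 ms.
Propagation delays (d/s per hop): 0.000107333, 0.00117391, 0.0022398, 0.00115 ms; sum = 0.00467104 ms.
Processing at 3 router(s): 3 × 2.6 ms = 7.8 ms.
End-to-end = 7.82 ms.

7.82 ms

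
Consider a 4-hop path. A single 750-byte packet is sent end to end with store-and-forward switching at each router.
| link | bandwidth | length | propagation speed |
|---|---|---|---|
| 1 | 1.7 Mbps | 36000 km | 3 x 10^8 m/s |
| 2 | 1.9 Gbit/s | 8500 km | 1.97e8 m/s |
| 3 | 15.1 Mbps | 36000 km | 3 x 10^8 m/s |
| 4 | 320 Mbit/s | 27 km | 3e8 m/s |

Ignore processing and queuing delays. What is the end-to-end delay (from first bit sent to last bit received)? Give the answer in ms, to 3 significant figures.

L = 750 × 8 = 6000 bits.
Transmission delays (L/R per hop): 3.52941, 0.00315789, 0.397351, 0.01875 ms; sum = 3.94867 ms.
Propagation delays (d/s per hop): 120, 43.1472, 120, 0.09 ms; sum = 283.237 ms.
End-to-end = 287 ms.

287 ms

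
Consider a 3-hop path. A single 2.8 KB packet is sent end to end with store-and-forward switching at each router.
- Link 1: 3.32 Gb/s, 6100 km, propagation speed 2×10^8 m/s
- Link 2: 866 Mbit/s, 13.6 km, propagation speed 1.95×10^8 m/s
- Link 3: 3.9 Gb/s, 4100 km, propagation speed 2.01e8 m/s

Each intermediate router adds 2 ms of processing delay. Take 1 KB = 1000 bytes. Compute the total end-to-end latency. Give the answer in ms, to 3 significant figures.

L = 22400 bits.
Transmission delays (L/R per hop): 0.00674699, 0.0258661, 0.00574359 ms; sum = 0.0383566 ms.
Propagation delays (d/s per hop): 30.5, 0.0697436, 20.398 ms; sum = 50.9678 ms.
Processing at 2 router(s): 2 × 2 ms = 4 ms.
End-to-end = 55.0 ms.

55.0 ms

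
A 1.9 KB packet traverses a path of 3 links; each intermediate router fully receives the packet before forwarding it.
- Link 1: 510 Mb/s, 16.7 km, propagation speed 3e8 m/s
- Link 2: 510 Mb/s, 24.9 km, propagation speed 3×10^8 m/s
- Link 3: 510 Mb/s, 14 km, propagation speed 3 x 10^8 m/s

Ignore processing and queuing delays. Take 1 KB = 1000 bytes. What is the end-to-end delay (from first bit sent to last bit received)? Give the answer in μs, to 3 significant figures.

275 μs

L = 15200 bits.
Transmission delay per hop = L/R = 15200/510000000 = 29.8039 μs; 3 hops → 89.4118 μs.
Propagation delays (d/s per hop): 55.6667, 83, 46.6667 μs; sum = 185.333 μs.
End-to-end = 275 μs.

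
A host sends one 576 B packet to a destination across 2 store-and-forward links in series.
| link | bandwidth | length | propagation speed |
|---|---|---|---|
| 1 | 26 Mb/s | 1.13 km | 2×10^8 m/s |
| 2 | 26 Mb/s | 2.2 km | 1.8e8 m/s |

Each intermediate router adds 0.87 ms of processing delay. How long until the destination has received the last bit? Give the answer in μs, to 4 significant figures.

1242 μs

L = 576 × 8 = 4608 bits.
Transmission delay per hop = L/R = 4608/26000000 = 177.231 μs; 2 hops → 354.462 μs.
Propagation delays (d/s per hop): 5.65, 12.2222 μs; sum = 17.8722 μs.
Processing at 1 router(s): 1 × 0.87 ms = 870 μs.
End-to-end = 1242 μs.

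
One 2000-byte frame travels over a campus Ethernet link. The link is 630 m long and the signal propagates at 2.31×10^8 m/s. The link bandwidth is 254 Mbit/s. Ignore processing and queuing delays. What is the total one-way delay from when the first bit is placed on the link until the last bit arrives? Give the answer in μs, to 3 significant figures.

L = 2000 × 8 = 16000 bits.
Transmission delay = L/R = 16000 / 254000000 = 62.9921 μs.
Propagation delay = d/s = 630 m / 231000000 m/s = 2.72727 μs.
Total = 65.7 μs.

65.7 μs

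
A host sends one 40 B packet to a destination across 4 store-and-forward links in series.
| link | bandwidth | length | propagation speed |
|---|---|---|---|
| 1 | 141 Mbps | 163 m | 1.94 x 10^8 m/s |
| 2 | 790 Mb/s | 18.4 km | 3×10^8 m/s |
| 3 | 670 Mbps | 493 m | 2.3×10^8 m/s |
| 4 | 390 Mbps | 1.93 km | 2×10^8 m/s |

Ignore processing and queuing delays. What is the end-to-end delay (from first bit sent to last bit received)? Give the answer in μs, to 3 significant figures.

77.9 μs

L = 40 × 8 = 320 bits.
Transmission delays (L/R per hop): 2.2695, 0.405063, 0.477612, 0.820513 μs; sum = 3.97269 μs.
Propagation delays (d/s per hop): 0.840206, 61.3333, 2.14348, 9.65 μs; sum = 73.967 μs.
End-to-end = 77.9 μs.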